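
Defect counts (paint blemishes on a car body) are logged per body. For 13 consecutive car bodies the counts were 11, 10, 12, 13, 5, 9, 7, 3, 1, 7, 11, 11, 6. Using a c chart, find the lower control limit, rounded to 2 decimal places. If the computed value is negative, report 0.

0.00

c̄ = (11 + 10 + 12 + 13 + 5 + 9 + 7 + 3 + 1 + 7 + 11 + 11 + 6) / 13 = 106 / 13 = 8.1538
LCL = c̄ − 3√c̄ = 8.1538 − 3 × 2.8555 = -0.4126 → 0 (cannot be negative)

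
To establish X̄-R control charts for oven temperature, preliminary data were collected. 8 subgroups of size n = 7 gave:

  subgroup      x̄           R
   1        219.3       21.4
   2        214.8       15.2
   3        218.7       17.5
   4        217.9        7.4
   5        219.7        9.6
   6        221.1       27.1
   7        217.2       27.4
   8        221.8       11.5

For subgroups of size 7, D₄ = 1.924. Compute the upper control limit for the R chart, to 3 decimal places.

R̄ = (21.4 + 15.2 + 17.5 + 7.4 + 9.6 + 27.1 + 27.4 + 11.5) / 8 = 137.1000 / 8 = 17.1375
UCL_R = D₄·R̄ = 1.924 × 17.1375 = 32.9725

32.973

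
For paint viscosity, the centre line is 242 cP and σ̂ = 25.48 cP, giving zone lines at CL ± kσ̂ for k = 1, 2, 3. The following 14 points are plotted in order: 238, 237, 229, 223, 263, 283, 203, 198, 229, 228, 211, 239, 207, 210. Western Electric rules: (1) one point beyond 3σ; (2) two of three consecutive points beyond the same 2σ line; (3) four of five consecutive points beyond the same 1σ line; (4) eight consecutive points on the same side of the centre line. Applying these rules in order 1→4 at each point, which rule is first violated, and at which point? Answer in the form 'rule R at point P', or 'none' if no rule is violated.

rule 4 at point 14

Zone of each point (C = within 1σ̂, B = 1σ̂–2σ̂, A = 2σ̂–3σ̂, * = beyond 3σ̂; sign = side of CL): 1:-C, 2:-C, 3:-C, 4:-C, 5:+C, 6:+B, 7:-B, 8:-B, 9:-C, 10:-C, 11:-B, 12:-C, 13:-B, 14:-B
Rule 4 (eight consecutive points on the same side of the centre line) is satisfied at point 14.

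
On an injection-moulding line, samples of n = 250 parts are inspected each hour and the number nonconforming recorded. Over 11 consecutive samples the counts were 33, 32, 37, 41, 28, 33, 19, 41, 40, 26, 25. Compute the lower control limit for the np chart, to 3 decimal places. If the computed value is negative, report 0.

16.368

p̄ = Σdᵢ / (k·n) = 355 / (11 × 250) = 0.12909
LCL = np̄ − 3·√(np̄(1−p̄)) = 32.2727 − 3 × 5.3016 = 16.3680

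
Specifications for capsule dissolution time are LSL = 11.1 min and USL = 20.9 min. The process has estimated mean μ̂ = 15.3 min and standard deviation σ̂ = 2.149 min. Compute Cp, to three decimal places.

0.760

Cp = (USL − LSL) / (6σ̂) = (20.9 − 11.1) / (6 × 2.149) = 9.8000 / 12.8940 = 0.7600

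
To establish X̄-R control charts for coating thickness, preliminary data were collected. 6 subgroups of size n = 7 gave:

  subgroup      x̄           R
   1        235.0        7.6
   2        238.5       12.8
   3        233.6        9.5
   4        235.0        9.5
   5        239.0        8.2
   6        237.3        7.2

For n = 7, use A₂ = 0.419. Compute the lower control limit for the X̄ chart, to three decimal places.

232.573

X̄̄ = (235.0 + 238.5 + 233.6 + 235.0 + 239.0 + 237.3) / 6 = 1418.4000 / 6 = 236.4000
R̄ = (7.6 + 12.8 + 9.5 + 9.5 + 8.2 + 7.2) / 6 = 54.8000 / 6 = 9.1333
LCL = X̄̄ − A₂·R̄ = 236.4000 − 0.419 × 9.1333 = 232.5731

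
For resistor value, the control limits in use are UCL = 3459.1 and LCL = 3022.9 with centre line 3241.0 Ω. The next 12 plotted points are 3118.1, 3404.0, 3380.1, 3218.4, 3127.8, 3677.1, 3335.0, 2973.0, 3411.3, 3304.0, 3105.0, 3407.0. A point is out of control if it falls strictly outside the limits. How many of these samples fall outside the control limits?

Compare each point to [3022.9, 3459.1]: sample 6 = 3677.1 > UCL; sample 8 = 2973.0 < LCL.

2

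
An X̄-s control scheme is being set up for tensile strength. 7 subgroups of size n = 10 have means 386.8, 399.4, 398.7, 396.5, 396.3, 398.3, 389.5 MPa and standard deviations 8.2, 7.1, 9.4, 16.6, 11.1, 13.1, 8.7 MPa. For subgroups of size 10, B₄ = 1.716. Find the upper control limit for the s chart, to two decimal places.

18.19

s̄ = (8.2 + 7.1 + 9.4 + 16.6 + 11.1 + 13.1 + 8.7) / 7 = 10.6000
UCL_s = B₄·s̄ = 1.716 × 10.6000 = 18.1896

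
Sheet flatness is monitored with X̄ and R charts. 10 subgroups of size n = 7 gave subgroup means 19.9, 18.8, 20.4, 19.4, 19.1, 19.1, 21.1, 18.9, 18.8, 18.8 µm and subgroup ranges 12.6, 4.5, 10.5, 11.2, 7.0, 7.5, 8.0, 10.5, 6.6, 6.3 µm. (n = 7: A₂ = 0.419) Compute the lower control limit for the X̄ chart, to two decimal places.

15.88

X̄̄ = (19.9 + 18.8 + 20.4 + 19.4 + 19.1 + 19.1 + 21.1 + 18.9 + 18.8 + 18.8) / 10 = 194.3000 / 10 = 19.4300
R̄ = (12.6 + 4.5 + 10.5 + 11.2 + 7.0 + 7.5 + 8.0 + 10.5 + 6.6 + 6.3) / 10 = 84.7000 / 10 = 8.4700
LCL = X̄̄ − A₂·R̄ = 19.4300 − 0.419 × 8.4700 = 15.8811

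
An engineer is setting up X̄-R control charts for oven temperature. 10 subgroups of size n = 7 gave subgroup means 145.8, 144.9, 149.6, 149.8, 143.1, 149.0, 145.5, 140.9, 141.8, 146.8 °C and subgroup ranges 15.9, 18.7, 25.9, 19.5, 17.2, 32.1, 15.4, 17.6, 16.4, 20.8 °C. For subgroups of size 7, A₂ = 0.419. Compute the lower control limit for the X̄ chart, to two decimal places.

X̄̄ = (145.8 + 144.9 + 149.6 + 149.8 + 143.1 + 149.0 + 145.5 + 140.9 + 141.8 + 146.8) / 10 = 1457.2000 / 10 = 145.7200
R̄ = (15.9 + 18.7 + 25.9 + 19.5 + 17.2 + 32.1 + 15.4 + 17.6 + 16.4 + 20.8) / 10 = 199.5000 / 10 = 19.9500
LCL = X̄̄ − A₂·R̄ = 145.7200 − 0.419 × 19.9500 = 137.3610

137.36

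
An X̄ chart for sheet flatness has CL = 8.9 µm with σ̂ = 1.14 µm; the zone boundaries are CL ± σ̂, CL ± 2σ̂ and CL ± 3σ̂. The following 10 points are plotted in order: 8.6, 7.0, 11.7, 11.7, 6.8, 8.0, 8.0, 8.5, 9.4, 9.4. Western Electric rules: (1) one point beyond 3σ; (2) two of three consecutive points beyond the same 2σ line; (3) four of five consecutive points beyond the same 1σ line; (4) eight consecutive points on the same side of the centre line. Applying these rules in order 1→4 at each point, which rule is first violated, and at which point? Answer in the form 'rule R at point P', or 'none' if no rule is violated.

rule 2 at point 4

Zone of each point (C = within 1σ̂, B = 1σ̂–2σ̂, A = 2σ̂–3σ̂, * = beyond 3σ̂; sign = side of CL): 1:-C, 2:-B, 3:+A, 4:+A, 5:-B, 6:-C, 7:-C, 8:-C, 9:+C, 10:+C
Rule 2 (two of three consecutive points beyond the same 2σ limit) is satisfied at point 4.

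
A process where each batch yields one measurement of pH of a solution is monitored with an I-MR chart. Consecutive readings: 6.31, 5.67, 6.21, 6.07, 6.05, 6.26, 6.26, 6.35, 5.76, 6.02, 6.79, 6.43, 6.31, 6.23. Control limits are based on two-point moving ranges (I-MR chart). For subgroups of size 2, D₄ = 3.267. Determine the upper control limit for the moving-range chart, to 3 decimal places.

Moving ranges: 0.64, 0.54, 0.14, 0.02, 0.21, 0.00, 0.09, 0.59, 0.26, 0.77, 0.36, 0.12, 0.08; M̄R̄ = 3.8200 / 13 = 0.2938
UCL_MR = D₄·M̄R̄ = 3.267 × 0.2938 = 0.9600

0.960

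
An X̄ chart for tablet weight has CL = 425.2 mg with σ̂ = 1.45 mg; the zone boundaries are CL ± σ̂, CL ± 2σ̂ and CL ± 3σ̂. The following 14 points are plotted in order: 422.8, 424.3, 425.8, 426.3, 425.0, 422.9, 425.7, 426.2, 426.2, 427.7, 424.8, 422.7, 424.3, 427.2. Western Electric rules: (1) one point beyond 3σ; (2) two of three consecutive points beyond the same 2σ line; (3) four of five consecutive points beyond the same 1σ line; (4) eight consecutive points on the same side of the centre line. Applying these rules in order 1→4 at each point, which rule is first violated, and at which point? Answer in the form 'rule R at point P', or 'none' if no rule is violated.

Zone of each point (C = within 1σ̂, B = 1σ̂–2σ̂, A = 2σ̂–3σ̂, * = beyond 3σ̂; sign = side of CL): 1:-B, 2:-C, 3:+C, 4:+C, 5:-C, 6:-B, 7:+C, 8:+C, 9:+C, 10:+B, 11:-C, 12:-B, 13:-C, 14:+B
No rule fires across all 14 points.

none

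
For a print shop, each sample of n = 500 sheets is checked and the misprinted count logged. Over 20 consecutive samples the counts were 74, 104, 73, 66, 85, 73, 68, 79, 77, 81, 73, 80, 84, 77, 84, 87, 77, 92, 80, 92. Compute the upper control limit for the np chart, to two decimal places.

p̄ = Σdᵢ / (k·n) = 1606 / (20 × 500) = 0.16060
UCL = np̄ + 3·√(np̄(1−p̄)) = 80.3000 + 3 × √(80.3000×0.83940) = 80.3000 + 3 × 8.2100 = 104.9299

104.93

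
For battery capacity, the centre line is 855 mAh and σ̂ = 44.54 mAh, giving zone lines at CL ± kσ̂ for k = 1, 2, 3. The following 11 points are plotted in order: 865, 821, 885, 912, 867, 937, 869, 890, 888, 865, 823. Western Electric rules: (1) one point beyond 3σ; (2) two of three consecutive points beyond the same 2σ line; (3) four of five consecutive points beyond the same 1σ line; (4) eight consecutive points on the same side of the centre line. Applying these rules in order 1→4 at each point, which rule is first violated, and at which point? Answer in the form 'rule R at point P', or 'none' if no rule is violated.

rule 4 at point 10

Zone of each point (C = within 1σ̂, B = 1σ̂–2σ̂, A = 2σ̂–3σ̂, * = beyond 3σ̂; sign = side of CL): 1:+C, 2:-C, 3:+C, 4:+B, 5:+C, 6:+B, 7:+C, 8:+C, 9:+C, 10:+C, 11:-C
Rule 4 (eight consecutive points on the same side of the centre line) is satisfied at point 10.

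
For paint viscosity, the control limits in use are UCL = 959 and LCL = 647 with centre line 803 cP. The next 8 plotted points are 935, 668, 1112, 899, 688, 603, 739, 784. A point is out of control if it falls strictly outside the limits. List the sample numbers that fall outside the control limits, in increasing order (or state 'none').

Compare each point to [647, 959]: sample 3 = 1112 > UCL; sample 6 = 603 < LCL.

3, 6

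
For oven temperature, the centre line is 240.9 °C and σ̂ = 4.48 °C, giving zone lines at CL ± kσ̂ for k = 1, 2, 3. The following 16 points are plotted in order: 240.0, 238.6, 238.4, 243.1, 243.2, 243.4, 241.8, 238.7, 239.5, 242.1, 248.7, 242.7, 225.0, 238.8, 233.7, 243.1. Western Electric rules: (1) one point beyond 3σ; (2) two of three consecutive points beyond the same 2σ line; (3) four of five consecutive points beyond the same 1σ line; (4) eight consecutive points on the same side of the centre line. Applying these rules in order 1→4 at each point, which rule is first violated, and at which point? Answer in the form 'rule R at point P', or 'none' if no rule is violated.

rule 1 at point 13

Zone of each point (C = within 1σ̂, B = 1σ̂–2σ̂, A = 2σ̂–3σ̂, * = beyond 3σ̂; sign = side of CL): 1:-C, 2:-C, 3:-C, 4:+C, 5:+C, 6:+C, 7:+C, 8:-C, 9:-C, 10:+C, 11:+B, 12:+C, 13:-*, 14:-C, 15:-B, 16:+C
Rule 1 (one point beyond the 3σ limits) is satisfied at point 13.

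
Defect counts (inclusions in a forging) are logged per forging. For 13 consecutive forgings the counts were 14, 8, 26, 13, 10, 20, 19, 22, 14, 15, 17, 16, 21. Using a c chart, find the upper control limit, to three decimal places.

28.739

c̄ = (14 + 8 + 26 + 13 + 10 + 20 + 19 + 22 + 14 + 15 + 17 + 16 + 21) / 13 = 215 / 13 = 16.5385
UCL = c̄ + 3√c̄ = 16.5385 + 3 × √16.5385 = 16.5385 + 3 × 4.0668 = 28.7387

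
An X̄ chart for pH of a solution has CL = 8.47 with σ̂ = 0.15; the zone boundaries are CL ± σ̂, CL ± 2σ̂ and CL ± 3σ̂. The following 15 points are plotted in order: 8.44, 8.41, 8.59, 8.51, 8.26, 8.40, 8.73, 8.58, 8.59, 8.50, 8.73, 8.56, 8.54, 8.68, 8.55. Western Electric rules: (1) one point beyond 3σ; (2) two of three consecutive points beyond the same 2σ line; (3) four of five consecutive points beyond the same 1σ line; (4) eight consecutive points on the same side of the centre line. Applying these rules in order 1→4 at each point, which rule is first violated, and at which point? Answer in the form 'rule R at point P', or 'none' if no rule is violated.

Zone of each point (C = within 1σ̂, B = 1σ̂–2σ̂, A = 2σ̂–3σ̂, * = beyond 3σ̂; sign = side of CL): 1:-C, 2:-C, 3:+C, 4:+C, 5:-B, 6:-C, 7:+B, 8:+C, 9:+C, 10:+C, 11:+B, 12:+C, 13:+C, 14:+B, 15:+C
Rule 4 (eight consecutive points on the same side of the centre line) is satisfied at point 14.

rule 4 at point 14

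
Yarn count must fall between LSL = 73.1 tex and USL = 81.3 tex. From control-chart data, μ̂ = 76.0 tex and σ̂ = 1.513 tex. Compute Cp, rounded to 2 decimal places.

Cp = (USL − LSL) / (6σ̂) = (81.3 − 73.1) / (6 × 1.513) = 8.2000 / 9.0780 = 0.9033

0.90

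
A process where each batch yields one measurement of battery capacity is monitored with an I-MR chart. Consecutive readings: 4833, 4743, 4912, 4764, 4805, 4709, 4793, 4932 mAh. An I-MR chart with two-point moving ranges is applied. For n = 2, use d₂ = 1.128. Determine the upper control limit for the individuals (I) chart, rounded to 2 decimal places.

5102.79

X̄ = (4833 + 4743 + 4912 + 4764 + 4805 + 4709 + 4793 + 4932) / 8 = 4811.3750
Moving ranges: 90, 169, 148, 41, 96, 84, 139; M̄R̄ = 767.0000 / 7 = 109.5714
UCL = X̄ + 3·M̄R̄/d₂ = 4811.3750 + 3 × 109.5714 / 1.128 = 5102.7884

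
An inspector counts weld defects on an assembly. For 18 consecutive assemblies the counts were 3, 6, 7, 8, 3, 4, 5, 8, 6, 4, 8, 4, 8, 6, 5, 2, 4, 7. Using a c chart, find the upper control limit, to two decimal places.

12.44

c̄ = (3 + 6 + 7 + 8 + 3 + 4 + 5 + 8 + 6 + 4 + 8 + 4 + 8 + 6 + 5 + 2 + 4 + 7) / 18 = 98 / 18 = 5.4444
UCL = c̄ + 3√c̄ = 5.4444 + 3 × √5.4444 = 5.4444 + 3 × 2.3333 = 12.4444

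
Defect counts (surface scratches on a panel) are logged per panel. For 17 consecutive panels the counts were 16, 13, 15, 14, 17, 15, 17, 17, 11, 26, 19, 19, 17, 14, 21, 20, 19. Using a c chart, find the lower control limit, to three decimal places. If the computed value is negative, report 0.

4.668

c̄ = (16 + 13 + 15 + 14 + 17 + 15 + 17 + 17 + 11 + 26 + 19 + 19 + 17 + 14 + 21 + 20 + 19) / 17 = 290 / 17 = 17.0588
LCL = c̄ − 3√c̄ = 17.0588 − 3 × 4.1302 = 4.6681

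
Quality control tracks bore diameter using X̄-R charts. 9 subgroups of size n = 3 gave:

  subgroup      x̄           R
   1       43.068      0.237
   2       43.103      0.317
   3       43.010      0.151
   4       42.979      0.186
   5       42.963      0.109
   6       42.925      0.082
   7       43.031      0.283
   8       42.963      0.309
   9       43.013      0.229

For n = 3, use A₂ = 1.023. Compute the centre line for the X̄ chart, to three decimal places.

X̄̄ = (43.068 + 43.103 + 43.010 + 42.979 + 42.963 + 42.925 + 43.031 + 42.963 + 43.013) / 9 = 387.0550 / 9 = 43.0061
CL = X̄̄ = 43.0061

43.006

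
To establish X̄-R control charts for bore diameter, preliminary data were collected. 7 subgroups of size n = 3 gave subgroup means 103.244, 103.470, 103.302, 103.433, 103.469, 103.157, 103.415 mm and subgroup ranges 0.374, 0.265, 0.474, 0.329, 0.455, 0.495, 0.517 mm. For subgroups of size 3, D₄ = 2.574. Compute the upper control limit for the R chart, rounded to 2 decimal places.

1.07

R̄ = (0.374 + 0.265 + 0.474 + 0.329 + 0.455 + 0.495 + 0.517) / 7 = 2.9090 / 7 = 0.4156
UCL_R = D₄·R̄ = 2.574 × 0.4156 = 1.0697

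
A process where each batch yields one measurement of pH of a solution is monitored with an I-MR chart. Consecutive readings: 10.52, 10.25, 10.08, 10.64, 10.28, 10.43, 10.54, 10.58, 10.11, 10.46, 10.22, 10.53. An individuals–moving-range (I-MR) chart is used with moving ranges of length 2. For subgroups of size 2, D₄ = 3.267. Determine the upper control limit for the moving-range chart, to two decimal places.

Moving ranges: 0.27, 0.17, 0.56, 0.36, 0.15, 0.11, 0.04, 0.47, 0.35, 0.24, 0.31; M̄R̄ = 3.0300 / 11 = 0.2755
UCL_MR = D₄·M̄R̄ = 3.267 × 0.2755 = 0.8999

0.90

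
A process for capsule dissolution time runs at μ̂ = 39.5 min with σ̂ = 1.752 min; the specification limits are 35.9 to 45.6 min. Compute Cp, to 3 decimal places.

Cp = (USL − LSL) / (6σ̂) = (45.6 − 35.9) / (6 × 1.752) = 9.7000 / 10.5120 = 0.9228

0.923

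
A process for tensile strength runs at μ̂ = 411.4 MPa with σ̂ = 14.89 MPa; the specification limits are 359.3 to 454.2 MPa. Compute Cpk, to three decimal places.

0.958

Cpu = (USL − μ̂) / (3σ̂) = (454.2 − 411.4) / (3 × 14.89) = 0.9581; Cpl = (μ̂ − LSL) / (3σ̂) = (411.4 − 359.3) / (3 × 14.89) = 1.1663; Cpk = min(Cpu, Cpl) = 0.9581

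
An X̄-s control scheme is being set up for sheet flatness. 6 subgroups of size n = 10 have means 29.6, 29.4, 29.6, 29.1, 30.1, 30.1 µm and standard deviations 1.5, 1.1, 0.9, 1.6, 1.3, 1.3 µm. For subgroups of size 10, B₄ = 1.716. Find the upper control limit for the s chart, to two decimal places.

s̄ = (1.5 + 1.1 + 0.9 + 1.6 + 1.3 + 1.3) / 6 = 1.2833
UCL_s = B₄·s̄ = 1.716 × 1.2833 = 2.2022

2.20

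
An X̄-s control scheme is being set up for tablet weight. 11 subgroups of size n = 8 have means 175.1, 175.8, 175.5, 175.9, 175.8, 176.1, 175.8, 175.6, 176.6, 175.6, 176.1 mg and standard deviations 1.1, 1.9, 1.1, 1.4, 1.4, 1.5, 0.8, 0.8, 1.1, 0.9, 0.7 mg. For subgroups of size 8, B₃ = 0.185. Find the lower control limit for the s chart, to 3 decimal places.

s̄ = (1.1 + 1.9 + 1.1 + 1.4 + 1.4 + 1.5 + 0.8 + 0.8 + 1.1 + 0.9 + 0.7) / 11 = 1.1545
LCL_s = B₃·s̄ = 0.185 × 1.1545 = 0.2136

0.214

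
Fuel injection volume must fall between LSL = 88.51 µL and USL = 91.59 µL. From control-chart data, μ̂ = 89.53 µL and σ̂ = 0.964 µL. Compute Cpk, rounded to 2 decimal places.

Cpu = (USL − μ̂) / (3σ̂) = (91.59 − 89.53) / (3 × 0.964) = 0.7123; Cpl = (μ̂ − LSL) / (3σ̂) = (89.53 − 88.51) / (3 × 0.964) = 0.3527; Cpk = min(Cpu, Cpl) = 0.3527

0.35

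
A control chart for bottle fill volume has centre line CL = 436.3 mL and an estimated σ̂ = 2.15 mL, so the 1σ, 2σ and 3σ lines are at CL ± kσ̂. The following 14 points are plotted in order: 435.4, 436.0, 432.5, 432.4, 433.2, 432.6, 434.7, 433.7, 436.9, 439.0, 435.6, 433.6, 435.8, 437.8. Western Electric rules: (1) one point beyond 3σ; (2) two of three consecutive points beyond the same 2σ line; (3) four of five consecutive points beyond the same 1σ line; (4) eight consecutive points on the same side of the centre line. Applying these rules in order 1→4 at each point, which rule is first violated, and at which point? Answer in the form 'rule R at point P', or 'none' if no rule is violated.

rule 3 at point 6

Zone of each point (C = within 1σ̂, B = 1σ̂–2σ̂, A = 2σ̂–3σ̂, * = beyond 3σ̂; sign = side of CL): 1:-C, 2:-C, 3:-B, 4:-B, 5:-B, 6:-B, 7:-C, 8:-B, 9:+C, 10:+B, 11:-C, 12:-B, 13:-C, 14:+C
Rule 3 (four of five consecutive points beyond the same 1σ limit) is satisfied at point 6.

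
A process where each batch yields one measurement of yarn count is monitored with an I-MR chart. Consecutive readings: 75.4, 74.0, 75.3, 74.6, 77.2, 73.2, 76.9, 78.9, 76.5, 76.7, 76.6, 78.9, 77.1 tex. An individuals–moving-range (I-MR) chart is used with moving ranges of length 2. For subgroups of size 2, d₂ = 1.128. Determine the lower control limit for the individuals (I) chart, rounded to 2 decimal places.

71.27

X̄ = (75.4 + 74.0 + 75.3 + 74.6 + 77.2 + 73.2 + 76.9 + 78.9 + 76.5 + 76.7 + 76.6 + 78.9 + 77.1) / 13 = 76.2538
Moving ranges: 1.4, 1.3, 0.7, 2.6, 4.0, 3.7, 2.0, 2.4, 0.2, 0.1, 2.3, 1.8; M̄R̄ = 22.5000 / 12 = 1.8750
LCL = X̄ − 3·M̄R̄/d₂ = 76.2538 − 3 × 1.8750 / 1.128 = 71.2671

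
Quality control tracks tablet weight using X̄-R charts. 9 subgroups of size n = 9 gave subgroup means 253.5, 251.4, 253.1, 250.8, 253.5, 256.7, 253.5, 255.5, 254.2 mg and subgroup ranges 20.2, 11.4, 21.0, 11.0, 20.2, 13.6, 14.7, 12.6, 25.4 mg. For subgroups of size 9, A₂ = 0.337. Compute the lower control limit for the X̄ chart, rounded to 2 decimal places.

247.96

X̄̄ = (253.5 + 251.4 + 253.1 + 250.8 + 253.5 + 256.7 + 253.5 + 255.5 + 254.2) / 9 = 2282.2000 / 9 = 253.5778
R̄ = (20.2 + 11.4 + 21.0 + 11.0 + 20.2 + 13.6 + 14.7 + 12.6 + 25.4) / 9 = 150.1000 / 9 = 16.6778
LCL = X̄̄ − A₂·R̄ = 253.5778 − 0.337 × 16.6778 = 247.9574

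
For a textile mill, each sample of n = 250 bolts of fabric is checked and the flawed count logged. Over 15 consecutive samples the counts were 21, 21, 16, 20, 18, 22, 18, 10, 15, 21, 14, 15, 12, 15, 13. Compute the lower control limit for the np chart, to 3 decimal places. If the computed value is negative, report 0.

p̄ = Σdᵢ / (k·n) = 251 / (15 × 250) = 0.06693
LCL = np̄ − 3·√(np̄(1−p̄)) = 16.7333 − 3 × 3.9514 = 4.8792

4.879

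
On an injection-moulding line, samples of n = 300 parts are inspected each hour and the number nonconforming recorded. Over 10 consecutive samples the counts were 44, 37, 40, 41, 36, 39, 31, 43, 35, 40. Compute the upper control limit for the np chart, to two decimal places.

p̄ = Σdᵢ / (k·n) = 386 / (10 × 300) = 0.12867
UCL = np̄ + 3·√(np̄(1−p̄)) = 38.6000 + 3 × √(38.6000×0.87133) = 38.6000 + 3 × 5.7994 = 55.9983

56.00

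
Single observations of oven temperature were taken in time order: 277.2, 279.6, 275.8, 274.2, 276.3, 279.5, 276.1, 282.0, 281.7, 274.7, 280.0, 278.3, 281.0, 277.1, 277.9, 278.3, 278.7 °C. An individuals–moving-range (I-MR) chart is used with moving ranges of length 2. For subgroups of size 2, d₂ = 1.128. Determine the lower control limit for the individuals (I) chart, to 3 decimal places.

270.678

X̄ = (277.2 + 279.6 + 275.8 + 274.2 + 276.3 + 279.5 + 276.1 + 282.0 + 281.7 + 274.7 + 280.0 + 278.3 + 281.0 + 277.1 + 277.9 + 278.3 + 278.7) / 17 = 278.1412
Moving ranges: 2.4, 3.8, 1.6, 2.1, 3.2, 3.4, 5.9, 0.3, 7.0, 5.3, 1.7, 2.7, 3.9, 0.8, 0.4, 0.4; M̄R̄ = 44.9000 / 16 = 2.8062
LCL = X̄ − 3·M̄R̄/d₂ = 278.1412 − 3 × 2.8062 / 1.128 = 270.6777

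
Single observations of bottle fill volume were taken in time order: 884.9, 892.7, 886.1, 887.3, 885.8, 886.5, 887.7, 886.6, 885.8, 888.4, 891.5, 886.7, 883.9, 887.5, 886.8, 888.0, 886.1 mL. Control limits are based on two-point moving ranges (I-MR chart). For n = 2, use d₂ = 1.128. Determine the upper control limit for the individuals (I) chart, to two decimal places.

X̄ = (884.9 + 892.7 + 886.1 + 887.3 + 885.8 + 886.5 + 887.7 + 886.6 + 885.8 + 888.4 + 891.5 + 886.7 + 883.9 + 887.5 + 886.8 + 888.0 + 886.1) / 17 = 887.1941
Moving ranges: 7.8, 6.6, 1.2, 1.5, 0.7, 1.2, 1.1, 0.8, 2.6, 3.1, 4.8, 2.8, 3.6, 0.7, 1.2, 1.9; M̄R̄ = 41.6000 / 16 = 2.6000
UCL = X̄ + 3·M̄R̄/d₂ = 887.1941 + 3 × 2.6000 / 1.128 = 894.1090

894.11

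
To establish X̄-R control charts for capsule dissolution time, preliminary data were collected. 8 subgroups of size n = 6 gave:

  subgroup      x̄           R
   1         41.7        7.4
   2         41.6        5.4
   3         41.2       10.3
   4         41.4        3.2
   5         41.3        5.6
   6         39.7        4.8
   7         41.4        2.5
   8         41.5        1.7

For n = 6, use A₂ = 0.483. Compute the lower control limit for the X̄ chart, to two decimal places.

38.76

X̄̄ = (41.7 + 41.6 + 41.2 + 41.4 + 41.3 + 39.7 + 41.4 + 41.5) / 8 = 329.8000 / 8 = 41.2250
R̄ = (7.4 + 5.4 + 10.3 + 3.2 + 5.6 + 4.8 + 2.5 + 1.7) / 8 = 40.9000 / 8 = 5.1125
LCL = X̄̄ − A₂·R̄ = 41.2250 − 0.483 × 5.1125 = 38.7557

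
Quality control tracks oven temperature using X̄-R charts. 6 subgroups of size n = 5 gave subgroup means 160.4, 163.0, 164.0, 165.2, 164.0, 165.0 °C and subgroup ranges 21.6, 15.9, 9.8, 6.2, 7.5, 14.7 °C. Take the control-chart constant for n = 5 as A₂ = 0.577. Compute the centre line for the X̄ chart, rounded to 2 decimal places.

X̄̄ = (160.4 + 163.0 + 164.0 + 165.2 + 164.0 + 165.0) / 6 = 981.6000 / 6 = 163.6000
CL = X̄̄ = 163.6000

163.60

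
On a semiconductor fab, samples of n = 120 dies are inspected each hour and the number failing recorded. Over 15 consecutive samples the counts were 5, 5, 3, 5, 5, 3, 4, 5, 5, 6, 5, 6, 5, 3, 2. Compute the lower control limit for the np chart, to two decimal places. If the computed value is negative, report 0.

0.00

p̄ = Σdᵢ / (k·n) = 67 / (15 × 120) = 0.03722
LCL = np̄ − 3·√(np̄(1−p̄)) = 4.4667 − 3 × 2.0737 = -1.7546 → 0 (negative, so LCL = 0)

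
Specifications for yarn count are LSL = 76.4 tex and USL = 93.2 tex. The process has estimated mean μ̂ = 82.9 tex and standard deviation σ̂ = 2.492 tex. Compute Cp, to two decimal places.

Cp = (USL − LSL) / (6σ̂) = (93.2 − 76.4) / (6 × 2.492) = 16.8000 / 14.9520 = 1.1236

1.12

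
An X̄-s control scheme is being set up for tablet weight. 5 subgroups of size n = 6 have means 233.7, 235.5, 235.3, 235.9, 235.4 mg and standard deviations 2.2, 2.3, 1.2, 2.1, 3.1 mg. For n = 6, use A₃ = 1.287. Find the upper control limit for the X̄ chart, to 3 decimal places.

237.966

X̄̄ = (233.7 + 235.5 + 235.3 + 235.9 + 235.4) / 5 = 235.1600
s̄ = (2.2 + 2.3 + 1.2 + 2.1 + 3.1) / 5 = 2.1800
UCL = X̄̄ + A₃·s̄ = 235.1600 + 1.287 × 2.1800 = 237.9657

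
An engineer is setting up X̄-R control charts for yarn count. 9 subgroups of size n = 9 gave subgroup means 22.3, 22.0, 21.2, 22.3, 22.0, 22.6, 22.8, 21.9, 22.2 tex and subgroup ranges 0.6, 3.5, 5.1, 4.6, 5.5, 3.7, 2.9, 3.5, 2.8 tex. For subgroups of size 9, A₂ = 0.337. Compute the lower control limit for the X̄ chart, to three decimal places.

X̄̄ = (22.3 + 22.0 + 21.2 + 22.3 + 22.0 + 22.6 + 22.8 + 21.9 + 22.2) / 9 = 199.3000 / 9 = 22.1444
R̄ = (0.6 + 3.5 + 5.1 + 4.6 + 5.5 + 3.7 + 2.9 + 3.5 + 2.8) / 9 = 32.2000 / 9 = 3.5778
LCL = X̄̄ − A₂·R̄ = 22.1444 − 0.337 × 3.5778 = 20.9387

20.939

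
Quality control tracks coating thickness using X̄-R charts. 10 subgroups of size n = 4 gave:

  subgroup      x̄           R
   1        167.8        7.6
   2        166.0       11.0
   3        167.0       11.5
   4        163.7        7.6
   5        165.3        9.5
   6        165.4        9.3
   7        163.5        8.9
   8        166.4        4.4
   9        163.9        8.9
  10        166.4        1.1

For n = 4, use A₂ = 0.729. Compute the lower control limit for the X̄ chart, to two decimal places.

159.72

X̄̄ = (167.8 + 166.0 + 167.0 + 163.7 + 165.3 + 165.4 + 163.5 + 166.4 + 163.9 + 166.4) / 10 = 1655.4000 / 10 = 165.5400
R̄ = (7.6 + 11.0 + 11.5 + 7.6 + 9.5 + 9.3 + 8.9 + 4.4 + 8.9 + 1.1) / 10 = 79.8000 / 10 = 7.9800
LCL = X̄̄ − A₂·R̄ = 165.5400 − 0.729 × 7.9800 = 159.7226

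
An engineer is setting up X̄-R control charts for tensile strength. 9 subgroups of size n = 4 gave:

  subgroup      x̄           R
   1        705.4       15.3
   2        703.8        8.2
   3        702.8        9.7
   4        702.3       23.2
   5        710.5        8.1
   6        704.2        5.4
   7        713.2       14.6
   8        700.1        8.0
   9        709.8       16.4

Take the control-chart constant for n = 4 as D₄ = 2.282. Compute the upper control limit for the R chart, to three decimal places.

27.612

R̄ = (15.3 + 8.2 + 9.7 + 23.2 + 8.1 + 5.4 + 14.6 + 8.0 + 16.4) / 9 = 108.9000 / 9 = 12.1000
UCL_R = D₄·R̄ = 2.282 × 12.1000 = 27.6122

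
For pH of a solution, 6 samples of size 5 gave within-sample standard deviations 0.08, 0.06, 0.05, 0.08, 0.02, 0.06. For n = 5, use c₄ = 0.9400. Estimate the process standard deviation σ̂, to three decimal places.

s̄ = (0.08 + 0.06 + 0.05 + 0.08 + 0.02 + 0.06) / 6 = 0.0583
σ̂ = s̄ / c₄ = 0.0583 / 0.9400 = 0.0621

0.062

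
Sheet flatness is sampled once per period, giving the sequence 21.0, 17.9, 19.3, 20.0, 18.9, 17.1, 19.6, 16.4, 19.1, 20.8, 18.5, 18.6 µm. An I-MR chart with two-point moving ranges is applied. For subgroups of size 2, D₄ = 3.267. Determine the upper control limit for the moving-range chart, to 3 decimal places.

6.118

Moving ranges: 3.1, 1.4, 0.7, 1.1, 1.8, 2.5, 3.2, 2.7, 1.7, 2.3, 0.1; M̄R̄ = 20.6000 / 11 = 1.8727
UCL_MR = D₄·M̄R̄ = 3.267 × 1.8727 = 6.1182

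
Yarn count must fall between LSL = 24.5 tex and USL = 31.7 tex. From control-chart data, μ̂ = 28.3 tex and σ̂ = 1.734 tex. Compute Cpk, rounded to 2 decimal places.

Cpu = (USL − μ̂) / (3σ̂) = (31.7 − 28.3) / (3 × 1.734) = 0.6536; Cpl = (μ̂ − LSL) / (3σ̂) = (28.3 − 24.5) / (3 × 1.734) = 0.7305; Cpk = min(Cpu, Cpl) = 0.6536

0.65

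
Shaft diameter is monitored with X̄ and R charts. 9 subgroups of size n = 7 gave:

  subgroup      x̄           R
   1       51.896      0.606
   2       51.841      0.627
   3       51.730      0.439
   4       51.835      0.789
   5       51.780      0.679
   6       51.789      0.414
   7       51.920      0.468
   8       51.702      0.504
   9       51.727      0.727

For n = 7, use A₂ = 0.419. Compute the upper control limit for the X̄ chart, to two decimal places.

X̄̄ = (51.896 + 51.841 + 51.730 + 51.835 + 51.780 + 51.789 + 51.920 + 51.702 + 51.727) / 9 = 466.2200 / 9 = 51.8022
R̄ = (0.606 + 0.627 + 0.439 + 0.789 + 0.679 + 0.414 + 0.468 + 0.504 + 0.727) / 9 = 5.2530 / 9 = 0.5837
UCL = X̄̄ + A₂·R̄ = 51.8022 + 0.419 × 0.5837 = 52.0468

52.05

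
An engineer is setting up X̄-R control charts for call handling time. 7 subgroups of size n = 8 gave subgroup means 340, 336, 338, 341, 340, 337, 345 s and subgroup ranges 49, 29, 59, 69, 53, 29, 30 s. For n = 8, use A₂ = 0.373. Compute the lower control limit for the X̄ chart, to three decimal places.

X̄̄ = (340 + 336 + 338 + 341 + 340 + 337 + 345) / 7 = 2377.0000 / 7 = 339.5714
R̄ = (49 + 29 + 59 + 69 + 53 + 29 + 30) / 7 = 318.0000 / 7 = 45.4286
LCL = X̄̄ − A₂·R̄ = 339.5714 − 0.373 × 45.4286 = 322.6266

322.627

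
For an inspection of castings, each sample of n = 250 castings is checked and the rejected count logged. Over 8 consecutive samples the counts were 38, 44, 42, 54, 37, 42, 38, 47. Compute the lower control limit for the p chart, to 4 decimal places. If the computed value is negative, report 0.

0.0996

p̄ = Σdᵢ / (k·n) = 342 / (8 × 250) = 0.17100
LCL = p̄ − 3·√(p̄(1−p̄)/n) = 0.17100 − 3 × 0.02381 = 0.09956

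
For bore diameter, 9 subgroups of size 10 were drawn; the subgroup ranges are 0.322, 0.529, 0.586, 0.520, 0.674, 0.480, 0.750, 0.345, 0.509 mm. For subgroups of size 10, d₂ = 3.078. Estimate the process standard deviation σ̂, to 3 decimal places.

0.170

R̄ = (0.322 + 0.529 + 0.586 + 0.520 + 0.674 + 0.480 + 0.750 + 0.345 + 0.509) / 9 = 0.5239
σ̂ = R̄ / d₂ = 0.5239 / 3.078 = 0.1702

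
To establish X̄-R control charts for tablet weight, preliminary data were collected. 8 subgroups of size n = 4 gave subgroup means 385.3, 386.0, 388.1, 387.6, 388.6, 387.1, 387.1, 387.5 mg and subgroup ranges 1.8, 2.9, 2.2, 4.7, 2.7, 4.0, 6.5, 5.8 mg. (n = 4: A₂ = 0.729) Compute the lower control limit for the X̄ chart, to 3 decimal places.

384.374

X̄̄ = (385.3 + 386.0 + 388.1 + 387.6 + 388.6 + 387.1 + 387.1 + 387.5) / 8 = 3097.3000 / 8 = 387.1625
R̄ = (1.8 + 2.9 + 2.2 + 4.7 + 2.7 + 4.0 + 6.5 + 5.8) / 8 = 30.6000 / 8 = 3.8250
LCL = X̄̄ − A₂·R̄ = 387.1625 − 0.729 × 3.8250 = 384.3741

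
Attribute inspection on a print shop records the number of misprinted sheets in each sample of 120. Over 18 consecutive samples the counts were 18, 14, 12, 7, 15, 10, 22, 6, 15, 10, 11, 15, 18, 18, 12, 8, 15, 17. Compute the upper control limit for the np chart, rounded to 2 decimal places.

p̄ = Σdᵢ / (k·n) = 243 / (18 × 120) = 0.11250
UCL = np̄ + 3·√(np̄(1−p̄)) = 13.5000 + 3 × √(13.5000×0.88750) = 13.5000 + 3 × 3.4614 = 23.8842

23.88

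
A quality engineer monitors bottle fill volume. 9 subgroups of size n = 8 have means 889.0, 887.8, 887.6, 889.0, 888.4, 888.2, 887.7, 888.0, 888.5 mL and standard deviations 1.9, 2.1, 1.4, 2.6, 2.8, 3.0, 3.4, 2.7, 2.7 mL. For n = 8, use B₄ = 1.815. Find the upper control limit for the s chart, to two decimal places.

s̄ = (1.9 + 2.1 + 1.4 + 2.6 + 2.8 + 3.0 + 3.4 + 2.7 + 2.7) / 9 = 2.5111
UCL_s = B₄·s̄ = 1.815 × 2.5111 = 4.5577

4.56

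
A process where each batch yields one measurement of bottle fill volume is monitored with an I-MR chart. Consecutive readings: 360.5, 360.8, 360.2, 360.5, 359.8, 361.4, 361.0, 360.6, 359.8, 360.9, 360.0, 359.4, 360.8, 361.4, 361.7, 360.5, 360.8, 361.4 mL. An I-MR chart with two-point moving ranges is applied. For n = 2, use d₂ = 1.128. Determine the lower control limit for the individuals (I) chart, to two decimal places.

358.75

X̄ = (360.5 + 360.8 + 360.2 + 360.5 + 359.8 + 361.4 + 361.0 + 360.6 + 359.8 + 360.9 + 360.0 + 359.4 + 360.8 + 361.4 + 361.7 + 360.5 + 360.8 + 361.4) / 18 = 360.6389
Moving ranges: 0.3, 0.6, 0.3, 0.7, 1.6, 0.4, 0.4, 0.8, 1.1, 0.9, 0.6, 1.4, 0.6, 0.3, 1.2, 0.3, 0.6; M̄R̄ = 12.1000 / 17 = 0.7118
LCL = X̄ − 3·M̄R̄/d₂ = 360.6389 − 3 × 0.7118 / 1.128 = 358.7459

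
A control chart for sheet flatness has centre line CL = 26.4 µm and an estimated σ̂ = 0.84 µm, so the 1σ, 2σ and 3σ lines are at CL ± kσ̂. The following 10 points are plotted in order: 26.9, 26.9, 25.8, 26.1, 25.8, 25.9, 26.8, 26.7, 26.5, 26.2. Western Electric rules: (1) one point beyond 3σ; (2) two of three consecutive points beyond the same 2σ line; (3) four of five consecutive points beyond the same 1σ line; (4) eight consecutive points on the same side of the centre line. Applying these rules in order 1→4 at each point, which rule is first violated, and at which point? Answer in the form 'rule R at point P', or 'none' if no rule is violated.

Zone of each point (C = within 1σ̂, B = 1σ̂–2σ̂, A = 2σ̂–3σ̂, * = beyond 3σ̂; sign = side of CL): 1:+C, 2:+C, 3:-C, 4:-C, 5:-C, 6:-C, 7:+C, 8:+C, 9:+C, 10:-C
No rule fires across all 10 points.

none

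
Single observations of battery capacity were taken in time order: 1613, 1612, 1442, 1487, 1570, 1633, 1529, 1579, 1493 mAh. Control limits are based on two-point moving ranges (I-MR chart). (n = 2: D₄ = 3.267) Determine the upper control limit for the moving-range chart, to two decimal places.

Moving ranges: 1, 170, 45, 83, 63, 104, 50, 86; M̄R̄ = 602.0000 / 8 = 75.2500
UCL_MR = D₄·M̄R̄ = 3.267 × 75.2500 = 245.8417

245.84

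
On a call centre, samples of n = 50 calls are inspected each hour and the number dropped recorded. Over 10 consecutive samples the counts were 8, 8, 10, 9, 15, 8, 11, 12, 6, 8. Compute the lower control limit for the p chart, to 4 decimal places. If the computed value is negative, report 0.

0.0236

p̄ = Σdᵢ / (k·n) = 95 / (10 × 50) = 0.19000
LCL = p̄ − 3·√(p̄(1−p̄)/n) = 0.19000 − 3 × 0.05548 = 0.02356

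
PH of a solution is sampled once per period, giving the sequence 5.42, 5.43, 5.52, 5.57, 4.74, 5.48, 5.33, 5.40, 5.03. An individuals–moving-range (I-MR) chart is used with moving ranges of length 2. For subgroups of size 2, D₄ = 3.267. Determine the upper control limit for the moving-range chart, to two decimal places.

0.94

Moving ranges: 0.01, 0.09, 0.05, 0.83, 0.74, 0.15, 0.07, 0.37; M̄R̄ = 2.3100 / 8 = 0.2888
UCL_MR = D₄·M̄R̄ = 3.267 × 0.2888 = 0.9433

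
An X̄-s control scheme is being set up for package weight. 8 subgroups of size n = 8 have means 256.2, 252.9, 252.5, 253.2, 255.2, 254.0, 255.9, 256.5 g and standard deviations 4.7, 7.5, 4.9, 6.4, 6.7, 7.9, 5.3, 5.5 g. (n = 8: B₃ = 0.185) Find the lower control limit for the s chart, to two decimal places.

1.13

s̄ = (4.7 + 7.5 + 4.9 + 6.4 + 6.7 + 7.9 + 5.3 + 5.5) / 8 = 6.1125
LCL_s = B₃·s̄ = 0.185 × 6.1125 = 1.1308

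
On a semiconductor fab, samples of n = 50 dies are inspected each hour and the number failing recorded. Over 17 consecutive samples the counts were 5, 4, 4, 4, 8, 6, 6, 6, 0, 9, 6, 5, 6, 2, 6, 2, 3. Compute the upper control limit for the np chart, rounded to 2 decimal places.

11.09

p̄ = Σdᵢ / (k·n) = 82 / (17 × 50) = 0.09647
UCL = np̄ + 3·√(np̄(1−p̄)) = 4.8235 + 3 × √(4.8235×0.90353) = 4.8235 + 3 × 2.0876 = 11.0864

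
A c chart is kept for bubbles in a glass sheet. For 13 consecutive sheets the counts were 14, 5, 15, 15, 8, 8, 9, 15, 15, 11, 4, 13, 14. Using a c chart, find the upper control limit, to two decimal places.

c̄ = (14 + 5 + 15 + 15 + 8 + 8 + 9 + 15 + 15 + 11 + 4 + 13 + 14) / 13 = 146 / 13 = 11.2308
UCL = c̄ + 3√c̄ = 11.2308 + 3 × √11.2308 = 11.2308 + 3 × 3.3512 = 21.2845

21.28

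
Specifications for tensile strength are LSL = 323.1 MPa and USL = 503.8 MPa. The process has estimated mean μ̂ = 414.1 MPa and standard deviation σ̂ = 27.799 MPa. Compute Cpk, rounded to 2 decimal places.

1.08

Cpu = (USL − μ̂) / (3σ̂) = (503.8 − 414.1) / (3 × 27.799) = 1.0756; Cpl = (μ̂ − LSL) / (3σ̂) = (414.1 − 323.1) / (3 × 27.799) = 1.0912; Cpk = min(Cpu, Cpl) = 1.0756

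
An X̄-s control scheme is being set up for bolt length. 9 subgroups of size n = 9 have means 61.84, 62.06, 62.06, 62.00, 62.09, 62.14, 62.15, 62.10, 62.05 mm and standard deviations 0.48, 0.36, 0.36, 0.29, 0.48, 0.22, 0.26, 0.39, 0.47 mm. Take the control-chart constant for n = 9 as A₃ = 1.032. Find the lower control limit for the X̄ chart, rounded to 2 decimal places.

61.67

X̄̄ = (61.84 + 62.06 + 62.06 + 62.00 + 62.09 + 62.14 + 62.15 + 62.10 + 62.05) / 9 = 62.0544
s̄ = (0.48 + 0.36 + 0.36 + 0.29 + 0.48 + 0.22 + 0.26 + 0.39 + 0.47) / 9 = 0.3678
LCL = X̄̄ − A₃·s̄ = 62.0544 − 1.032 × 0.3678 = 61.6749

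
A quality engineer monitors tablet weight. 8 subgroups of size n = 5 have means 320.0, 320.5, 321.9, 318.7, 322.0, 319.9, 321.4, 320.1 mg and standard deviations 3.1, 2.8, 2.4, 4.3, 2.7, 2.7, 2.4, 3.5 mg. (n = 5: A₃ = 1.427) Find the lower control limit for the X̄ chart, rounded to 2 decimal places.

X̄̄ = (320.0 + 320.5 + 321.9 + 318.7 + 322.0 + 319.9 + 321.4 + 320.1) / 8 = 320.5625
s̄ = (3.1 + 2.8 + 2.4 + 4.3 + 2.7 + 2.7 + 2.4 + 3.5) / 8 = 2.9875
LCL = X̄̄ − A₃·s̄ = 320.5625 − 1.427 × 2.9875 = 316.2993

316.30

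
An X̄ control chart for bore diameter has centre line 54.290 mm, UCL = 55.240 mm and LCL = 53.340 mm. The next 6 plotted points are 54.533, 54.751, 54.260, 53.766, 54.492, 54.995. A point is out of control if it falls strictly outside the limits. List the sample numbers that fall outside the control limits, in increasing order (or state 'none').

none

All 6 points lie within [53.340, 55.240].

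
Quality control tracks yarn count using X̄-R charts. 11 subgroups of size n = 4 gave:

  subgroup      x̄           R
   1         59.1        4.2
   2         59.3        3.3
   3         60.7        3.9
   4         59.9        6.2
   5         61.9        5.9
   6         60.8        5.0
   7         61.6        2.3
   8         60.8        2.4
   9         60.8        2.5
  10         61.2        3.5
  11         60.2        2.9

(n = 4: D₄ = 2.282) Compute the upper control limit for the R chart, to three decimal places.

R̄ = (4.2 + 3.3 + 3.9 + 6.2 + 5.9 + 5.0 + 2.3 + 2.4 + 2.5 + 3.5 + 2.9) / 11 = 42.1000 / 11 = 3.8273
UCL_R = D₄·R̄ = 2.282 × 3.8273 = 8.7338

8.734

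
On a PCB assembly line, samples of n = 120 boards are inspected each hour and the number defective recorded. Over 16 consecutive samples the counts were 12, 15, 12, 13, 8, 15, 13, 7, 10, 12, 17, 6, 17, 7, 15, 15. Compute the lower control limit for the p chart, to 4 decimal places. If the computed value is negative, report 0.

p̄ = Σdᵢ / (k·n) = 194 / (16 × 120) = 0.10104
LCL = p̄ − 3·√(p̄(1−p̄)/n) = 0.10104 − 3 × 0.02751 = 0.01850

0.0185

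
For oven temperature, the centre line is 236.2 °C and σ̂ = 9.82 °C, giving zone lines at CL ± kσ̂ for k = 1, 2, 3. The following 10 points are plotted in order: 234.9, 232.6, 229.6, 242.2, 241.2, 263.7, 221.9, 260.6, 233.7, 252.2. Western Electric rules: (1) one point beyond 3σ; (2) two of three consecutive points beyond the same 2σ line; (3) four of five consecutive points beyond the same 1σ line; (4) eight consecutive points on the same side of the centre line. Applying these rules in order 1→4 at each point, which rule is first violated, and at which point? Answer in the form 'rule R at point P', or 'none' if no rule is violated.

rule 2 at point 8

Zone of each point (C = within 1σ̂, B = 1σ̂–2σ̂, A = 2σ̂–3σ̂, * = beyond 3σ̂; sign = side of CL): 1:-C, 2:-C, 3:-C, 4:+C, 5:+C, 6:+A, 7:-B, 8:+A, 9:-C, 10:+B
Rule 2 (two of three consecutive points beyond the same 2σ limit) is satisfied at point 8.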